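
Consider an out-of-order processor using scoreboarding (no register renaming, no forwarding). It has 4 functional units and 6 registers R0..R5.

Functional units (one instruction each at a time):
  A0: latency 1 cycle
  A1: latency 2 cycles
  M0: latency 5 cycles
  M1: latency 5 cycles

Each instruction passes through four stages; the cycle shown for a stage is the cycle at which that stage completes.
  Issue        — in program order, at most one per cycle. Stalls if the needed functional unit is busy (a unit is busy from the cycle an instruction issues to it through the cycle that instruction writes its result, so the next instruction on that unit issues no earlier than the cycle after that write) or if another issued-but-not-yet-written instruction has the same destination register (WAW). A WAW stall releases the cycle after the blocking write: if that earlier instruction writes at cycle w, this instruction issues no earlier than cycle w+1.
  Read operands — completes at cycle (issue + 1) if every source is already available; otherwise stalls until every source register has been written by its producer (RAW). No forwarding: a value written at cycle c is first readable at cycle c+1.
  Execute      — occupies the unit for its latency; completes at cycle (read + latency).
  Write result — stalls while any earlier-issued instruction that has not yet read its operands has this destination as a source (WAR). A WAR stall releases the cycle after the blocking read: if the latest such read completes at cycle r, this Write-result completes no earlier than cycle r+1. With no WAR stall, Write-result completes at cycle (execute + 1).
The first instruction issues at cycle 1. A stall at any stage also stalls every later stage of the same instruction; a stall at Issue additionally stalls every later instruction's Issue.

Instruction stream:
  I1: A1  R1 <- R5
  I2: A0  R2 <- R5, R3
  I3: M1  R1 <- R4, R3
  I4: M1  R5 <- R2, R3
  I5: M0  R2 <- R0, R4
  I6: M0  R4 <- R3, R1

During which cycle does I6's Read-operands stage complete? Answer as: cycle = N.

I1  is:1  ro:2  ex:4  wr:5
I2  is:2  ro:3  ex:4  wr:5
I3  is:6  ro:7  ex:12  wr:13  — WAW R1: wait I1 write@5
I4  is:14  ro:15  ex:20  wr:21  — struct: M1 busy until I3 writes@13
I5  is:15  ro:16  ex:21  wr:22
I6  is:23  ro:24  ex:29  wr:30  — struct: M0 busy until I5 writes@22

cycle = 24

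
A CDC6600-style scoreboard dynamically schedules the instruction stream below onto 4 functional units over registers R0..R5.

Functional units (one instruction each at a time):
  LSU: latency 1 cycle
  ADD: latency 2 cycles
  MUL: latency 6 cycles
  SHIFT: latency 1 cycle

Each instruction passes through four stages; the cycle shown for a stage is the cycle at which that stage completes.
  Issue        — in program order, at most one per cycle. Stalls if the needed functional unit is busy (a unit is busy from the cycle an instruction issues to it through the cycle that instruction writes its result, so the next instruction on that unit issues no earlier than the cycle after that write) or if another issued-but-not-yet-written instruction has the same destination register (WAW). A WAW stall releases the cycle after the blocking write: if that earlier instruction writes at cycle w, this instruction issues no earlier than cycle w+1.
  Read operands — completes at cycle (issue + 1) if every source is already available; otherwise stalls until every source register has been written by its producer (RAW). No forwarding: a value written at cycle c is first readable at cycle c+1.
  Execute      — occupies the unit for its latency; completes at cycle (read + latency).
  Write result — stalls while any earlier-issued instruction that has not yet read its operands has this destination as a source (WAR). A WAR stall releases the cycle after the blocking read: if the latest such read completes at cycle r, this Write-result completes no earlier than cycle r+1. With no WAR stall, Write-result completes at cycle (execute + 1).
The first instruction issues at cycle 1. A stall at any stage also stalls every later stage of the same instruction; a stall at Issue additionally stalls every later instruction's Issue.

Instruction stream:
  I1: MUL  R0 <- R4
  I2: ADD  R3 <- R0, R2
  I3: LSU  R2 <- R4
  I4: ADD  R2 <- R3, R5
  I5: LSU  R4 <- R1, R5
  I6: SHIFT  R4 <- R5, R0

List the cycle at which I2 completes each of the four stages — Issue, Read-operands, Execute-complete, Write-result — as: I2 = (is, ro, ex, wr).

I1  is:1  ro:2  ex:8  wr:9
I2  is:2  ro:10  ex:12  wr:13  — RAW R0: wait I1 write@9
I3  is:3  ro:4  ex:5  wr:11  — WAR R2: wait I2 read@10
I4  is:14  ro:15  ex:17  wr:18  — struct: ADD busy until I2 writes@13
I5  is:15  ro:16  ex:17  wr:18
I6  is:19  ro:20  ex:21  wr:22  — WAW R4: wait I5 write@18

I2 = (2, 10, 12, 13)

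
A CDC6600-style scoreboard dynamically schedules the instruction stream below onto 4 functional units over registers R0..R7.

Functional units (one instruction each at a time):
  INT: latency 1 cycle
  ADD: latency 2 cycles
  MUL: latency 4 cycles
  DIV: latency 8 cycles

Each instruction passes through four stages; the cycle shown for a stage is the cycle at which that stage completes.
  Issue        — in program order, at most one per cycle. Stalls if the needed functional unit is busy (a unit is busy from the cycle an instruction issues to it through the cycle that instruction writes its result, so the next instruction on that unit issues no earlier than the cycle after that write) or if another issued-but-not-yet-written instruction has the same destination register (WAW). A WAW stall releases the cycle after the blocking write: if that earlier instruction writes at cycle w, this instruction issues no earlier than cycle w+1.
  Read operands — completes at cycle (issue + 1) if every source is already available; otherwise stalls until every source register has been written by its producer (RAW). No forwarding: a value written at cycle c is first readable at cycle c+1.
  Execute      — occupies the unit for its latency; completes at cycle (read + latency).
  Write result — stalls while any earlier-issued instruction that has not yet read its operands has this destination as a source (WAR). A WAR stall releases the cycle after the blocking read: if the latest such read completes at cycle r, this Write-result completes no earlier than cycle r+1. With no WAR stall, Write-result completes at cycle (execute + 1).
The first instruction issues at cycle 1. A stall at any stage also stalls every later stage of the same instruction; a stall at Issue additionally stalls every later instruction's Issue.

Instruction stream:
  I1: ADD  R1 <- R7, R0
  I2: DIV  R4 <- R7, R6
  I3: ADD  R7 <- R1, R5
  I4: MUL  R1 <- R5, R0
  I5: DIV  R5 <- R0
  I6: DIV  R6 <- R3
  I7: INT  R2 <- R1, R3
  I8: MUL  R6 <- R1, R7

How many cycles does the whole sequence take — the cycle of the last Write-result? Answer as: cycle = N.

cycle = 41

I1: IS=1 RO=2 EX=4 WR=5
I2: IS=2 RO=3 EX=11 WR=12
I3: IS=6 RO=7 EX=9 WR=10  [struct: ADD busy until I1 writes@5]
I4: IS=7 RO=8 EX=12 WR=13
I5: IS=13 RO=14 EX=22 WR=23  [struct: DIV busy until I2 writes@12]
I6: IS=24 RO=25 EX=33 WR=34  [struct: DIV busy until I5 writes@23]
I7: IS=25 RO=26 EX=27 WR=28
I8: IS=35 RO=36 EX=40 WR=41  [WAW R6: wait I6 write@34]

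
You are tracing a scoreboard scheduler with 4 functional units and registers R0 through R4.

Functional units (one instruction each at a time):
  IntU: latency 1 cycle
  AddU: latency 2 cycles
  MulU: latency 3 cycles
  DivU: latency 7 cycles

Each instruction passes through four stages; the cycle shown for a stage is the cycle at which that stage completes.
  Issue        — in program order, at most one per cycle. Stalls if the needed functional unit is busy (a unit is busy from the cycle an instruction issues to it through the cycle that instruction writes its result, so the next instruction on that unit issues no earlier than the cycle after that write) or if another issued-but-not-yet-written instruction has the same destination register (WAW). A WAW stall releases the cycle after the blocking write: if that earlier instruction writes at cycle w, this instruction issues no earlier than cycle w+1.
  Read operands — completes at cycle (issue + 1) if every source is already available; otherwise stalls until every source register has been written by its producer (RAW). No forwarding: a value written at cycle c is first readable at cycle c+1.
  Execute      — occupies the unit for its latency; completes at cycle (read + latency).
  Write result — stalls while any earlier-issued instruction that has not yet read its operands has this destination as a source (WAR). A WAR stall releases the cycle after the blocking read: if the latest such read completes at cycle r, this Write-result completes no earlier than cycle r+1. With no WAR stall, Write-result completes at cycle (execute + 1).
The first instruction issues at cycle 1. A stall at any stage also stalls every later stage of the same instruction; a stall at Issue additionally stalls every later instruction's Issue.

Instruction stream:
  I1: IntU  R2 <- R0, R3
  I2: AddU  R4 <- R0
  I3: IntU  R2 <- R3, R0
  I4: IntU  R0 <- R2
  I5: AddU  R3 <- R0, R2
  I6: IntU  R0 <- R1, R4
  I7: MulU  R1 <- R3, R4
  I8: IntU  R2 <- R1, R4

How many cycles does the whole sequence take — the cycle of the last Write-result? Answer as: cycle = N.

cycle = 24

1) issue 1, read 2, done 3, write 4
2) issue 2, read 3, done 5, write 6
3) issue 5, read 6, done 7, write 8  <struct: IntU busy until I1 writes@4>
4) issue 9, read 10, done 11, write 12  <struct: IntU busy until I3 writes@8>
5) issue 10, read 13, done 15, write 16  <RAW R0: wait I4 write@12>
6) issue 13, read 14, done 15, write 16  <struct: IntU busy until I4 writes@12>
7) issue 14, read 17, done 20, write 21  <RAW R3: wait I5 write@16>
8) issue 17, read 22, done 23, write 24  <struct: IntU busy until I6 writes@16 / RAW R1: wait I7 write@21>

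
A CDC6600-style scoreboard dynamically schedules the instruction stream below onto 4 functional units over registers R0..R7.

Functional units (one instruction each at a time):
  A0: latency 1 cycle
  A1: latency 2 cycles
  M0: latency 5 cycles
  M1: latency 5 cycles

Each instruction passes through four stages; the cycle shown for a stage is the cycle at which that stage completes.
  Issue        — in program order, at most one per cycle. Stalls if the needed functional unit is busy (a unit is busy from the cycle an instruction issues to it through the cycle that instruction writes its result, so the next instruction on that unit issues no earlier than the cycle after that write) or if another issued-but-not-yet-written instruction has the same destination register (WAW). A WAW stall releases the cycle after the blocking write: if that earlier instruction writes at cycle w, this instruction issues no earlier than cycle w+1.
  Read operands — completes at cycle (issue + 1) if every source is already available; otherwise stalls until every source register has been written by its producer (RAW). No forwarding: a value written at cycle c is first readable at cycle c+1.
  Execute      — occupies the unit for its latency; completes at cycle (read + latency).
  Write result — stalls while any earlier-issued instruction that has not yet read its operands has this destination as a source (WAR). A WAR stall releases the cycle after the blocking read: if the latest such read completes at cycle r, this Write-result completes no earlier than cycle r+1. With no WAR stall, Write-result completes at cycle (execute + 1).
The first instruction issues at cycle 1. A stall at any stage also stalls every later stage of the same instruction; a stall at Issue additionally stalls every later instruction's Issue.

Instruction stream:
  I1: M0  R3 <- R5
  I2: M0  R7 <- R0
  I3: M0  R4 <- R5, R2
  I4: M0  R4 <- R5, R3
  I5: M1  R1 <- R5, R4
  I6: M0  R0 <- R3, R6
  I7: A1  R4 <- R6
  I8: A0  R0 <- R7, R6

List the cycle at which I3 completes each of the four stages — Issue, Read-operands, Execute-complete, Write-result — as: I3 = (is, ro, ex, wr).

I3 = (17, 18, 23, 24)

t=1  issue I1 (M0)
t=2  I1 read-ops
t=7  I1 finished on M0
t=8  I1→R3
t=9  issue I2 (M0)
t=10  I2 read-ops
t=15  I2 finished on M0
t=16  I2→R7
t=17  issue I3 (M0)
t=18  I3 read-ops
t=23  I3 finished on M0
t=24  I3→R4
t=25  issue I4 (M0)
t=26  I4 read-ops · issue I5 (M1)
t=31  I4 finished on M0
t=32  I4→R4
t=33  I5 read-ops · issue I6 (M0)
t=34  I6 read-ops · issue I7 (A1)
t=35  I7 read-ops
t=37  I7 finished on A1
t=38  I5 finished on M1 · I7→R4
t=39  I5→R1 · I6 finished on M0
t=40  I6→R0
t=41  issue I8 (A0)
t=42  I8 read-ops
t=43  I8 finished on A0
t=44  I8→R0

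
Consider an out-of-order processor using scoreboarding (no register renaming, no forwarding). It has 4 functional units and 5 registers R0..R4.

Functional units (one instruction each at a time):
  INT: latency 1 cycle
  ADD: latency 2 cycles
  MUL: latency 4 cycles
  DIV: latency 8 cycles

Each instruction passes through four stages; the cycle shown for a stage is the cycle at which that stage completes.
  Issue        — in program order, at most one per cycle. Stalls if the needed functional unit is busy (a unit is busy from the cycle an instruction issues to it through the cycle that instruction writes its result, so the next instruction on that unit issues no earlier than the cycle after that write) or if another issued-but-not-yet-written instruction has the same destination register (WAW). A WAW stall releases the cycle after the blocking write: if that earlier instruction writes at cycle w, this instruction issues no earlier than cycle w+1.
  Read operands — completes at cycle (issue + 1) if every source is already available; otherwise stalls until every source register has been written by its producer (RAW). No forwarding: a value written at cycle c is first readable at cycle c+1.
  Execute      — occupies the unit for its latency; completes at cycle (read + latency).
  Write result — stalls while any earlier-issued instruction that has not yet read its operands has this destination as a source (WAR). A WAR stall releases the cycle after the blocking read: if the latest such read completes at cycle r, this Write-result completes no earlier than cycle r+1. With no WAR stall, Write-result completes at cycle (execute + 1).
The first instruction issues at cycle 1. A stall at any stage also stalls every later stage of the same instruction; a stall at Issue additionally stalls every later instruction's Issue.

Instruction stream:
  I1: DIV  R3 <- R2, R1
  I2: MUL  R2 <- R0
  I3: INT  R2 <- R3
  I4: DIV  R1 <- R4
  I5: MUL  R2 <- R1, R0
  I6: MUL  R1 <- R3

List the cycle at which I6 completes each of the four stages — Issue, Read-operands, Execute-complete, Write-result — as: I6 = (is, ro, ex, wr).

I1  is:1  ro:2  ex:10  wr:11
I2  is:2  ro:3  ex:7  wr:8
I3  is:9  ro:12  ex:13  wr:14  — WAW R2: wait I2 write@8, RAW R3: wait I1 write@11
I4  is:12  ro:13  ex:21  wr:22  — struct: DIV busy until I1 writes@11
I5  is:15  ro:23  ex:27  wr:28  — WAW R2: wait I3 write@14, RAW R1: wait I4 write@22
I6  is:29  ro:30  ex:34  wr:35  — struct: MUL busy until I5 writes@28

I6 = (29, 30, 34, 35)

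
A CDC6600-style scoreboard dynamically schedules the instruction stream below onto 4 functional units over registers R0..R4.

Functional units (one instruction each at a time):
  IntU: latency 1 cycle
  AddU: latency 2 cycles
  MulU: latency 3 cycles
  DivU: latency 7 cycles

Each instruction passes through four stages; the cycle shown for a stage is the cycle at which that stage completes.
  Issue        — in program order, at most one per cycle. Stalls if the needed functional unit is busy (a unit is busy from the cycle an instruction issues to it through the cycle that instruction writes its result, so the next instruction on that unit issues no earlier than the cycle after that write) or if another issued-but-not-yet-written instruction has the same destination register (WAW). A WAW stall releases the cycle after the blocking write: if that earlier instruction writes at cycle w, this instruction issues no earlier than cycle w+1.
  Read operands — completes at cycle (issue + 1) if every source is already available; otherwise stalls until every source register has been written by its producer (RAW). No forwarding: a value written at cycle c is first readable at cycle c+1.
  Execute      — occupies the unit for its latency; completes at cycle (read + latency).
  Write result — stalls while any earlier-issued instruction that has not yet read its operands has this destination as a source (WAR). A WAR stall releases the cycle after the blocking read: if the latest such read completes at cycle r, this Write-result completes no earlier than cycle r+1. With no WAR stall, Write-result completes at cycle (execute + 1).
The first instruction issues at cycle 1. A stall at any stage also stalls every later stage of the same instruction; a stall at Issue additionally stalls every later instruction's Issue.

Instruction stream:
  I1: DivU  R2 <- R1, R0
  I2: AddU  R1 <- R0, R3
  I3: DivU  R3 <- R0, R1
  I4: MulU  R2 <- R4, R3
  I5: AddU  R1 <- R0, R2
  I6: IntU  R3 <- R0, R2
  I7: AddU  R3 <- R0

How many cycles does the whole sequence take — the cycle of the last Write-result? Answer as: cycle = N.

cycle = 34

I1 -> (1, 2, 9, 10)
I2 -> (2, 3, 5, 6)
I3 -> (11, 12, 19, 20)  // struct: DivU busy until I1 writes@10
I4 -> (12, 21, 24, 25)  // RAW R3: wait I3 write@20
I5 -> (13, 26, 28, 29)  // RAW R2: wait I4 write@25
I6 -> (21, 26, 27, 28)  // WAW R3: wait I3 write@20, RAW R2: wait I4 write@25
I7 -> (30, 31, 33, 34)  // struct: AddU busy until I5 writes@29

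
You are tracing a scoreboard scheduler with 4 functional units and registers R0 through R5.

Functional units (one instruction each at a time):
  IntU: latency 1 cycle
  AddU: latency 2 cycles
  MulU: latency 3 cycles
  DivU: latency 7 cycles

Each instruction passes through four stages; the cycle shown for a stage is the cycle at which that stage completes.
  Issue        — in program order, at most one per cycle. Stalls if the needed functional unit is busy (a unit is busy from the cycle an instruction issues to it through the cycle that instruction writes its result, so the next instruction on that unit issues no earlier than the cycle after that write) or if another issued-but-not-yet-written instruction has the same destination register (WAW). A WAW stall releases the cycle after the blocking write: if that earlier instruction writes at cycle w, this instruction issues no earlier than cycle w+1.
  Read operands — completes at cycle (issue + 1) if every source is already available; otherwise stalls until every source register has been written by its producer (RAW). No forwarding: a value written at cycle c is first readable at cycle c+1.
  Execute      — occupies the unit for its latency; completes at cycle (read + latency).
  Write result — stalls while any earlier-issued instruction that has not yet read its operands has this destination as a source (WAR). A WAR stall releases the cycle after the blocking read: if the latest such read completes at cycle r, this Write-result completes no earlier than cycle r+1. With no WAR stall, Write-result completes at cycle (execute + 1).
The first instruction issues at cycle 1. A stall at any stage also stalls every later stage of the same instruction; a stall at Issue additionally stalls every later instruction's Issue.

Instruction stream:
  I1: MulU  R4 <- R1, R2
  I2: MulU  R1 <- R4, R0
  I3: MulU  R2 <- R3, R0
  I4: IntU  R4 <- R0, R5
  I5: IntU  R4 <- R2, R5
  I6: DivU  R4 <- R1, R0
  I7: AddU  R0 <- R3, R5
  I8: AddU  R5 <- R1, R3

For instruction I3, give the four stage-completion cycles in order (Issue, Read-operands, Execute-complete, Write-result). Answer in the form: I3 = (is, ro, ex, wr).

cycle 1: I1 dispatched to MulU
cycle 2: I1 operands ready
cycle 5: I1 complete
cycle 6: R4←I1
cycle 7: I2 dispatched to MulU
cycle 8: I2 operands ready
cycle 11: I2 complete
cycle 12: R1←I2
cycle 13: I3 dispatched to MulU
cycle 14: I3 operands ready · I4 dispatched to IntU
cycle 15: I4 operands ready
cycle 16: I4 complete
cycle 17: I3 complete · R4←I4
cycle 18: R2←I3 · I5 dispatched to IntU
cycle 19: I5 operands ready
cycle 20: I5 complete
cycle 21: R4←I5
cycle 22: I6 dispatched to DivU
cycle 23: I6 operands ready · I7 dispatched to AddU
cycle 24: I7 operands ready
cycle 26: I7 complete
cycle 27: R0←I7
cycle 28: I8 dispatched to AddU
cycle 29: I8 operands ready
cycle 30: I6 complete
cycle 31: R4←I6 · I8 complete
cycle 32: R5←I8

I3 = (13, 14, 17, 18)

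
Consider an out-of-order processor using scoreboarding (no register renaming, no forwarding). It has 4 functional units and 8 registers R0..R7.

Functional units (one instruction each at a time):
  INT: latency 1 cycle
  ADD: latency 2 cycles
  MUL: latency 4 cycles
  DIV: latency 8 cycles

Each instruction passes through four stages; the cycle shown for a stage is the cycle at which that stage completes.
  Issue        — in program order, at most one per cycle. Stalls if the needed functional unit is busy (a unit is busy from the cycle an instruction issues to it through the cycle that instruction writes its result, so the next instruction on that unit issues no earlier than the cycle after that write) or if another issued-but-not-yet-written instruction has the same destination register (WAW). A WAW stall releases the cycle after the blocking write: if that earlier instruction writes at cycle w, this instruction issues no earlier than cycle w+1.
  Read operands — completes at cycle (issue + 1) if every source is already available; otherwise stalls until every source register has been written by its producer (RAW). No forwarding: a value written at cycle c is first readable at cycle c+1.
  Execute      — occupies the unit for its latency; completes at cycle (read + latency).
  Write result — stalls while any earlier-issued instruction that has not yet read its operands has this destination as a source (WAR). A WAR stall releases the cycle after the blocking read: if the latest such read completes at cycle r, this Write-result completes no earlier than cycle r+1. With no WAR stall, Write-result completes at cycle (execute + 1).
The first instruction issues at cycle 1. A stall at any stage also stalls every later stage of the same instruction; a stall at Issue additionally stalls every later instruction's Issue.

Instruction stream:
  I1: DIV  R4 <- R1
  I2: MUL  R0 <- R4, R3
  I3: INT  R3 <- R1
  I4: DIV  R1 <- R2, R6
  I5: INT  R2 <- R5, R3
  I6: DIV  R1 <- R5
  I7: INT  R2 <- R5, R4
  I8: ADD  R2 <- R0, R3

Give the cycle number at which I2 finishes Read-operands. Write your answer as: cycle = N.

cycle = 12

[I1] 1/2/10/11
[I2] 2/12/16/17  (RAW R4: wait I1 write@11)
[I3] 3/4/5/13  (WAR R3: wait I2 read@12)
[I4] 12/13/21/22  (struct: DIV busy until I1 writes@11)
[I5] 14/15/16/17  (struct: INT busy until I3 writes@13)
[I6] 23/24/32/33  (struct: DIV busy until I4 writes@22)
[I7] 24/25/26/27
[I8] 28/29/31/32  (WAW R2: wait I7 write@27)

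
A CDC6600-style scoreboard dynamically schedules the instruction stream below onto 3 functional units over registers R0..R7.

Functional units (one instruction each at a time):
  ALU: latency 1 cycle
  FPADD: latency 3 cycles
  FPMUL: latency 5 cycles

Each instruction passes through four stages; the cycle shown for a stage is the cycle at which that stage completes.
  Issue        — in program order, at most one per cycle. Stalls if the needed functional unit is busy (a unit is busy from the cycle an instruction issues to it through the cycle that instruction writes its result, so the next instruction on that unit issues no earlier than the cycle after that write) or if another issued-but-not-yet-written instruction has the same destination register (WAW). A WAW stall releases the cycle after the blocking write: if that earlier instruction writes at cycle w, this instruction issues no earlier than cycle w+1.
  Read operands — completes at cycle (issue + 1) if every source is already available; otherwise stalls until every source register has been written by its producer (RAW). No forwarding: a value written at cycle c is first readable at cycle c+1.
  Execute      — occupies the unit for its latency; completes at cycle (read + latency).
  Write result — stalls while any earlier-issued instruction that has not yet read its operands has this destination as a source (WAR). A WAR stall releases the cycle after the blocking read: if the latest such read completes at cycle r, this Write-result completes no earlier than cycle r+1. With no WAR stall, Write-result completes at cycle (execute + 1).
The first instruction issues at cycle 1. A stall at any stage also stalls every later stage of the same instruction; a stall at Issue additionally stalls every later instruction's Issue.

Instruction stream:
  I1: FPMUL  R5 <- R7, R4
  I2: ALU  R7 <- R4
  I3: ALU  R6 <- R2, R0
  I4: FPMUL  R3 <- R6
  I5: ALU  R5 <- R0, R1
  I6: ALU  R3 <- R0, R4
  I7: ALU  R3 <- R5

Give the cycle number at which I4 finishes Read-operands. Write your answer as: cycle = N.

I1  is:1  ro:2  ex:7  wr:8
I2  is:2  ro:3  ex:4  wr:5
I3  is:6  ro:7  ex:8  wr:9  — struct: ALU busy until I2 writes@5
I4  is:9  ro:10  ex:15  wr:16  — struct: FPMUL busy until I1 writes@8
I5  is:10  ro:11  ex:12  wr:13
I6  is:17  ro:18  ex:19  wr:20  — WAW R3: wait I4 write@16
I7  is:21  ro:22  ex:23  wr:24  — struct: ALU busy until I6 writes@20

cycle = 10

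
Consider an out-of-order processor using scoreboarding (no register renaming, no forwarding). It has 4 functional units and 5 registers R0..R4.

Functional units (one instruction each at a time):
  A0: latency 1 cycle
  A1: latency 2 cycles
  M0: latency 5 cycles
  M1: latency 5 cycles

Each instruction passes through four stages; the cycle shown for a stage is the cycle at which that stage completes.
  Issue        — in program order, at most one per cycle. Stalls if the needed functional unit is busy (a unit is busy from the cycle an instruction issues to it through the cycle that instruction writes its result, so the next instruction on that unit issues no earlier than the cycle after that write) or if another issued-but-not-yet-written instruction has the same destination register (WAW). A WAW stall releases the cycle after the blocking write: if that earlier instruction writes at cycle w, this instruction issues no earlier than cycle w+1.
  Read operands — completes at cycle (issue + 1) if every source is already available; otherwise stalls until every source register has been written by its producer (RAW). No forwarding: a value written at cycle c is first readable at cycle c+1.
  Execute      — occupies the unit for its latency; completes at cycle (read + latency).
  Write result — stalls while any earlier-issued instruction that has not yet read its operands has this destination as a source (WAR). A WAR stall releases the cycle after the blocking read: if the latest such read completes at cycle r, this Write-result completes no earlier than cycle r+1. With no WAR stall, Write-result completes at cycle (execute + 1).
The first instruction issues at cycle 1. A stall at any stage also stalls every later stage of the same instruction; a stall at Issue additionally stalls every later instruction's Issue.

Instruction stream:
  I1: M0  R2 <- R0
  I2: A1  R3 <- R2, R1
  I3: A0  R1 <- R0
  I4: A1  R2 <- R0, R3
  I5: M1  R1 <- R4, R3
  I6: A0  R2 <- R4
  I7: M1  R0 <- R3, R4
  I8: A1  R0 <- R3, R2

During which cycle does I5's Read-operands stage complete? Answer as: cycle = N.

[1] I1 issues→M0
[2] I1 reads · I2 issues→A1
[3] I3 issues→A0
[4] I3 reads
[5] I3 exec-done
[7] I1 exec-done
[8] I1 writes R2
[9] I2 reads
[10] I3 writes R1
[11] I2 exec-done
[12] I2 writes R3
[13] I4 issues→A1
[14] I4 reads · I5 issues→M1
[15] I5 reads
[16] I4 exec-done
[17] I4 writes R2
[18] I6 issues→A0
[19] I6 reads
[20] I5 exec-done · I6 exec-done
[21] I5 writes R1 · I6 writes R2
[22] I7 issues→M1
[23] I7 reads
[28] I7 exec-done
[29] I7 writes R0
[30] I8 issues→A1
[31] I8 reads
[33] I8 exec-done
[34] I8 writes R0

cycle = 15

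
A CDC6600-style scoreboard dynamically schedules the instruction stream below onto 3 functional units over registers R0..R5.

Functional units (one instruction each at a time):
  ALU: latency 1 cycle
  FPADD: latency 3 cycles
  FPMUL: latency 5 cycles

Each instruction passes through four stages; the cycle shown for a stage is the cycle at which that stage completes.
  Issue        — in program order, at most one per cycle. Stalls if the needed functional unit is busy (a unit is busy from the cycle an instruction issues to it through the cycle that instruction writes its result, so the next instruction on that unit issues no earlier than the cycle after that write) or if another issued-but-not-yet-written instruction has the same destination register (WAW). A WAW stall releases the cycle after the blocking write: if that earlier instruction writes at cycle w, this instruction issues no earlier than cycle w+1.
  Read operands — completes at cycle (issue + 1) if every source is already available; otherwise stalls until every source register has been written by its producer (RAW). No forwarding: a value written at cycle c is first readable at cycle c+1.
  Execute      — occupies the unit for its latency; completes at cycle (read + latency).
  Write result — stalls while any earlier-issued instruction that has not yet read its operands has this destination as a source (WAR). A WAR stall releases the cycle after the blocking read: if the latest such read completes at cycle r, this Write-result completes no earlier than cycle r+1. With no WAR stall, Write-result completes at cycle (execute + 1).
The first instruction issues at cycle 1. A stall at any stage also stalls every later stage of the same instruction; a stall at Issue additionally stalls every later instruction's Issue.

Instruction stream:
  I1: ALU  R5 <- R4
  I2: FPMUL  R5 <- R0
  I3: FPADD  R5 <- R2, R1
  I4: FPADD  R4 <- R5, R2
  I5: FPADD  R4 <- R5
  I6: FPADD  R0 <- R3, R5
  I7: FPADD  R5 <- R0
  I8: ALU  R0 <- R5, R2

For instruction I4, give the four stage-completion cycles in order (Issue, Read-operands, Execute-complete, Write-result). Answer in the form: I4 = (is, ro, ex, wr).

I4 = (19, 20, 23, 24)

I1 -> (1, 2, 3, 4)
I2 -> (5, 6, 11, 12)  // WAW R5: wait I1 write@4
I3 -> (13, 14, 17, 18)  // WAW R5: wait I2 write@12
I4 -> (19, 20, 23, 24)  // struct: FPADD busy until I3 writes@18
I5 -> (25, 26, 29, 30)  // struct: FPADD busy until I4 writes@24
I6 -> (31, 32, 35, 36)  // struct: FPADD busy until I5 writes@30
I7 -> (37, 38, 41, 42)  // struct: FPADD busy until I6 writes@36
I8 -> (38, 43, 44, 45)  // RAW R5: wait I7 write@42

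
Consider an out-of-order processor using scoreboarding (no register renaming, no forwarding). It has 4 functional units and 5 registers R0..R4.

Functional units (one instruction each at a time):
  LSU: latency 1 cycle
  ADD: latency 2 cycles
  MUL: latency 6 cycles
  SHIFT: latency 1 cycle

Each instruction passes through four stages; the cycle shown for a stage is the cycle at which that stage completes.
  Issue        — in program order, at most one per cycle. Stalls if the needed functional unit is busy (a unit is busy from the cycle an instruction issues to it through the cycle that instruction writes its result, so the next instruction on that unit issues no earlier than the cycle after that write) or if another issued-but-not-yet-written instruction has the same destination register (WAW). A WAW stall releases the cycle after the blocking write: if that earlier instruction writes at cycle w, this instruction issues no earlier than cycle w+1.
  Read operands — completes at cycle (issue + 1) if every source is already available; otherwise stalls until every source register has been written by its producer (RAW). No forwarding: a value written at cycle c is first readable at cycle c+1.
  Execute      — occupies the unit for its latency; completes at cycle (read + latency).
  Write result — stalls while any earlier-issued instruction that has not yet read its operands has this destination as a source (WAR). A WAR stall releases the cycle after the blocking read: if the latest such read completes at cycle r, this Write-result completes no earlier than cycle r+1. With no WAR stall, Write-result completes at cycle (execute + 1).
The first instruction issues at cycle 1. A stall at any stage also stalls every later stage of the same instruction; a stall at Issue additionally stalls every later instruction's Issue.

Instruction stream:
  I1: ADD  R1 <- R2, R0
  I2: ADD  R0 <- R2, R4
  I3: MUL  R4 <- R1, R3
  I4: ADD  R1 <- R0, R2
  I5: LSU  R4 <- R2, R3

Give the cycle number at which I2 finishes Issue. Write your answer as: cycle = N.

cycle = 6

cycle 1: I1 issues→ADD
cycle 2: I1 reads
cycle 4: I1 exec-done
cycle 5: I1 writes R1
cycle 6: I2 issues→ADD
cycle 7: I2 reads, I3 issues→MUL
cycle 8: I3 reads
cycle 9: I2 exec-done
cycle 10: I2 writes R0
cycle 11: I4 issues→ADD
cycle 12: I4 reads
cycle 14: I3 exec-done, I4 exec-done
cycle 15: I3 writes R4, I4 writes R1
cycle 16: I5 issues→LSU
cycle 17: I5 reads
cycle 18: I5 exec-done
cycle 19: I5 writes R4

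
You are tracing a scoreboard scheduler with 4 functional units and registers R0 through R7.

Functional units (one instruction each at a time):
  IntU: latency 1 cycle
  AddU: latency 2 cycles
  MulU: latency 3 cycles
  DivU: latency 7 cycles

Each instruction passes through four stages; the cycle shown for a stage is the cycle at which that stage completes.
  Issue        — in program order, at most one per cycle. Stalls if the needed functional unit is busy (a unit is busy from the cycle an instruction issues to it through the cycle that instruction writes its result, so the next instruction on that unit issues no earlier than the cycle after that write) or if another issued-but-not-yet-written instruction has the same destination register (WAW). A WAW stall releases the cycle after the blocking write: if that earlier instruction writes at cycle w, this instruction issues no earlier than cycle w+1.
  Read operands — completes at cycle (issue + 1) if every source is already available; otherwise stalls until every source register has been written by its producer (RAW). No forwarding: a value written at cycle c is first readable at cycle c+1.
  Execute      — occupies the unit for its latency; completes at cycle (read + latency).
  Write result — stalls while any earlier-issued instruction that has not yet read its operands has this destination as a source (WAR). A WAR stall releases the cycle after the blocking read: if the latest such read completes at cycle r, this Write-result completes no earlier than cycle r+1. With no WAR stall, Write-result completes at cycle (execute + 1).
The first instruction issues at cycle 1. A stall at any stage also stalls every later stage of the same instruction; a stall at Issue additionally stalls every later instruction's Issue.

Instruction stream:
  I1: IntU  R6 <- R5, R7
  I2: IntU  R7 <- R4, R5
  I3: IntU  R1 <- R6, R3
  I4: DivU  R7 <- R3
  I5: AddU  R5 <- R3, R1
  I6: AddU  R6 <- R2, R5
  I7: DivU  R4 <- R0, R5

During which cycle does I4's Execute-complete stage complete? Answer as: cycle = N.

[1] I1 dispatched to IntU
[2] I1 operands ready
[3] I1 complete
[4] R6←I1
[5] I2 dispatched to IntU
[6] I2 operands ready
[7] I2 complete
[8] R7←I2
[9] I3 dispatched to IntU
[10] I3 operands ready · I4 dispatched to DivU
[11] I3 complete · I4 operands ready · I5 dispatched to AddU
[12] R1←I3
[13] I5 operands ready
[15] I5 complete
[16] R5←I5
[17] I6 dispatched to AddU
[18] I4 complete · I6 operands ready
[19] R7←I4
[20] I6 complete · I7 dispatched to DivU
[21] R6←I6 · I7 operands ready
[28] I7 complete
[29] R4←I7

cycle = 18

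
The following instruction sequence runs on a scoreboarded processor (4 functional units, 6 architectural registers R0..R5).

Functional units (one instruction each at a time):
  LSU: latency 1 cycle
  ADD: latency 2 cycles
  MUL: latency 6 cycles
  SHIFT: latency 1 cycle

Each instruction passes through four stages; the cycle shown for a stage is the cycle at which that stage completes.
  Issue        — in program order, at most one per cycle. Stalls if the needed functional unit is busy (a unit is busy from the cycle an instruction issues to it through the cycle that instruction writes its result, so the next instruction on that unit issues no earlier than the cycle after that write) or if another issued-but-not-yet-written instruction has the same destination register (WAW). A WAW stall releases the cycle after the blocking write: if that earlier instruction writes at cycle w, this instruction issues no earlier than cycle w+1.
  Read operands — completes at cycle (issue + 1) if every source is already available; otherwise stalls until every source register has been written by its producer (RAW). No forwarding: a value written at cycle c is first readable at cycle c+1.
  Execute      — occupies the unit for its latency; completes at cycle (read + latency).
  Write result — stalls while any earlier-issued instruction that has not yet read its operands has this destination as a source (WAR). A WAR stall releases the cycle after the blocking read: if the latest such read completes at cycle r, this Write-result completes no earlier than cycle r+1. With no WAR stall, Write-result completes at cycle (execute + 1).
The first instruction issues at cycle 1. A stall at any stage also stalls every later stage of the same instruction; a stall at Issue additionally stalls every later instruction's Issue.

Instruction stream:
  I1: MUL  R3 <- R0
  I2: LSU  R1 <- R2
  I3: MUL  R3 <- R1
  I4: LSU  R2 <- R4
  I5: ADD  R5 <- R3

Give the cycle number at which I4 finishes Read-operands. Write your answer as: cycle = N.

c1: I1→MUL
c2: I1 RO, I2→LSU
c3: I2 RO
c4: I2 EX
c5: I2 WR R1
c8: I1 EX
c9: I1 WR R3
c10: I3→MUL
c11: I3 RO, I4→LSU
c12: I4 RO, I5→ADD
c13: I4 EX
c14: I4 WR R2
c17: I3 EX
c18: I3 WR R3
c19: I5 RO
c21: I5 EX
c22: I5 WR R5

cycle = 12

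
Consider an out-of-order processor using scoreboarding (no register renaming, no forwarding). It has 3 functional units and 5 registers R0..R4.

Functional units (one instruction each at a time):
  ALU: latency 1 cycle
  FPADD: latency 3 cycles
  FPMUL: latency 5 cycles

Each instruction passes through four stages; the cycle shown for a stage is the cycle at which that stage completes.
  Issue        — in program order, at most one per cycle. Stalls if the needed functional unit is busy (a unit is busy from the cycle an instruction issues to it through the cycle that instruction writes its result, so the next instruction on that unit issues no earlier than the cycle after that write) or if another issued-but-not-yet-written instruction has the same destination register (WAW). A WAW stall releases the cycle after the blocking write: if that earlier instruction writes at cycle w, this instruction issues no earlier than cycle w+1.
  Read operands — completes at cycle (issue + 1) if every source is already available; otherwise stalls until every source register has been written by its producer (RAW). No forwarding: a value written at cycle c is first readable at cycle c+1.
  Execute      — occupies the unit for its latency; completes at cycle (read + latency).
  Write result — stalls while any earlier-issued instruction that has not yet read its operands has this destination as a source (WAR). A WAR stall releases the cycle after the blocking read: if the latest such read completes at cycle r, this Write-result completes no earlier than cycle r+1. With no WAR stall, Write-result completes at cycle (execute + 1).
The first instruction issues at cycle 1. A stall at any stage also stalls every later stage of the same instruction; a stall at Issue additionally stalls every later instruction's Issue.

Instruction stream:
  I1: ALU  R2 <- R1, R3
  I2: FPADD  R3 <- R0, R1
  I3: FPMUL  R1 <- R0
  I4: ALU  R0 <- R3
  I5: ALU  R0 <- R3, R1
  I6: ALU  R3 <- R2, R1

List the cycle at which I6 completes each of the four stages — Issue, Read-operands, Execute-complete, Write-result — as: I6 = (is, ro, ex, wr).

I6 = (15, 16, 17, 18)

cycle 1: I1 issues→ALU
cycle 2: I1 reads, I2 issues→FPADD
cycle 3: I1 exec-done, I2 reads, I3 issues→FPMUL
cycle 4: I1 writes R2, I3 reads
cycle 5: I4 issues→ALU
cycle 6: I2 exec-done
cycle 7: I2 writes R3
cycle 8: I4 reads
cycle 9: I3 exec-done, I4 exec-done
cycle 10: I3 writes R1, I4 writes R0
cycle 11: I5 issues→ALU
cycle 12: I5 reads
cycle 13: I5 exec-done
cycle 14: I5 writes R0
cycle 15: I6 issues→ALU
cycle 16: I6 reads
cycle 17: I6 exec-done
cycle 18: I6 writes R3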